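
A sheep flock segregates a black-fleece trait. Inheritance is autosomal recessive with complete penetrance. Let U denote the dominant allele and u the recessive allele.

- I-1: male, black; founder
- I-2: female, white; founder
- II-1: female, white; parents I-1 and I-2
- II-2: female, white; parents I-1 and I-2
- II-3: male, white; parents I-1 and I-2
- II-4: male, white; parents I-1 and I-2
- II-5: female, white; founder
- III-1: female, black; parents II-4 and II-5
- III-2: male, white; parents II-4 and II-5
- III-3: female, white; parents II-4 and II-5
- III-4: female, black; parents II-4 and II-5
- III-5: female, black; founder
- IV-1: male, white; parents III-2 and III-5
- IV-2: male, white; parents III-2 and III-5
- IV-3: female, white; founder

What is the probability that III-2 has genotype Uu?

II-4 is white so carries U and received u from I-1 (uu), so II-4 is Uu.
II-5 is white so carries U and passed u to III-1 (uu), so II-5 is Uu.
Their cross gives offspring ratios 1/4 UU : 1/2 Uu : 1/4 uu. Conditioning on III-2 being white, P(Uu) = 1/2 / 3/4 = 2/3 before taking III-2's own offspring into account.
III-5 is black, so III-5 is uu.
Now use III-2's offspring. Probability of each recorded status — white son IV-1: 1/2 if III-2 is Uu, 1 if UU; white son IV-2: 1/2 if III-2 is Uu, 1 if UU.
Bayes: P(Uu) = 2/3·1/4 / (2/3·1/4 + 1/3·1) = 1/3.

1/3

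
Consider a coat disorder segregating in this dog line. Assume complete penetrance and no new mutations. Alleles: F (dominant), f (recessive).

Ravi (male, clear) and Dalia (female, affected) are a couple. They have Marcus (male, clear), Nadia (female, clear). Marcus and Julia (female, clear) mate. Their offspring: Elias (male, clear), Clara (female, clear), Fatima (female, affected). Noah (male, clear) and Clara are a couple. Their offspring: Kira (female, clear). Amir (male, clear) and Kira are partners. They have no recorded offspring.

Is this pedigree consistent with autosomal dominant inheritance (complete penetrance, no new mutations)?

Under autosomal dominant, Fatima (affected, female) cannot arise from Marcus (clear) × Julia (clear).

No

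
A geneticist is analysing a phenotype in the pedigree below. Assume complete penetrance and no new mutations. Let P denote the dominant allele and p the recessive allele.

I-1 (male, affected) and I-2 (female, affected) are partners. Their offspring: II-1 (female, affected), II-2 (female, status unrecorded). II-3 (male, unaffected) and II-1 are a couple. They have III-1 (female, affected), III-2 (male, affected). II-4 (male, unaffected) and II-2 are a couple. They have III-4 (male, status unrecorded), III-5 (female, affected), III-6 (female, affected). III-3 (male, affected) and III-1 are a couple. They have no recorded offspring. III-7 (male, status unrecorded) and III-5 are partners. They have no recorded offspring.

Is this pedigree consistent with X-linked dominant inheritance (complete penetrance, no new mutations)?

Yes

A consistent assignment under X-linked dominant exists: I-1 X^P Y, I-2 X^P X^P, II-1 X^P X^P, II-2 X^P X^P, II-3 X^p Y, II-4 X^p Y, III-1 X^P X^p, III-2 X^P Y, III-3 X^P Y, III-4 X^P Y, III-5 X^P X^p, III-6 X^P X^p, III-7 X^P Y.
In this assignment every recorded phenotype matches its genotype and every non-founder's genotype is obtainable from its parents' genotypes, so the pedigree is consistent.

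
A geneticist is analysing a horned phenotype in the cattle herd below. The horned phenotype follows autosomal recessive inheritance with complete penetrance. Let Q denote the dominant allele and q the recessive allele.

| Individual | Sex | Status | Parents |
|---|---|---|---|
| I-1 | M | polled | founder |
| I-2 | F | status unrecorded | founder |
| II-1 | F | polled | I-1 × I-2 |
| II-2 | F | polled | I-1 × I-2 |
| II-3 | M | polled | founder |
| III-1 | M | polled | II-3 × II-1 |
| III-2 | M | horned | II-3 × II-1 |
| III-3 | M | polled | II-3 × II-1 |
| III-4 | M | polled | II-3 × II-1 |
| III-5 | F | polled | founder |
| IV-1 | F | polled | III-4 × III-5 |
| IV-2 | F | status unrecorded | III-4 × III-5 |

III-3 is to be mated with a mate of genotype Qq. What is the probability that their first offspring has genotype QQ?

II-3 is polled so carries Q and passed q to III-2 (qq), so II-3 is Qq.
II-1 is polled so carries Q and passed q to III-2 (qq), so II-1 is Qq.
III-3 is a polled offspring of II-3 (Qq) × II-1 (Qq), whose cross gives 1/4 QQ : 1/2 Qq : 1/4 qq; conditioning on being polled, III-3 is QQ with probability 1/3, Qq with probability 2/3.
Summing over parental genotype combinations, P(offspring has genotype QQ) = 1/3·1/2 + 2/3·1/4 = 1/3.

1/3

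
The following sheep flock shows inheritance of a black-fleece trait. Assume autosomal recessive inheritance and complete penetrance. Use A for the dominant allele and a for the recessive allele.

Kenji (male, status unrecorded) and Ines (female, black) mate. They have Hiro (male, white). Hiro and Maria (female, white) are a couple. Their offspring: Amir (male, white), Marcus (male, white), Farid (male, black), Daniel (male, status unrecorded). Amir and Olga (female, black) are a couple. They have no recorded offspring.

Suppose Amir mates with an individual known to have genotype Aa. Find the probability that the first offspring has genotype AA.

Hiro is white so carries A and received a from Ines (aa), so Hiro is Aa.
Maria is white so carries A and passed a to Farid (aa), so Maria is Aa.
Amir is a white offspring of Hiro (Aa) × Maria (Aa), whose cross gives 1/4 AA : 1/2 Aa : 1/4 aa; conditioning on being white, Amir is AA with probability 1/3, Aa with probability 2/3.
Summing over parental genotype combinations, P(offspring has genotype AA) = 1/3·1/2 + 2/3·1/4 = 1/3.

1/3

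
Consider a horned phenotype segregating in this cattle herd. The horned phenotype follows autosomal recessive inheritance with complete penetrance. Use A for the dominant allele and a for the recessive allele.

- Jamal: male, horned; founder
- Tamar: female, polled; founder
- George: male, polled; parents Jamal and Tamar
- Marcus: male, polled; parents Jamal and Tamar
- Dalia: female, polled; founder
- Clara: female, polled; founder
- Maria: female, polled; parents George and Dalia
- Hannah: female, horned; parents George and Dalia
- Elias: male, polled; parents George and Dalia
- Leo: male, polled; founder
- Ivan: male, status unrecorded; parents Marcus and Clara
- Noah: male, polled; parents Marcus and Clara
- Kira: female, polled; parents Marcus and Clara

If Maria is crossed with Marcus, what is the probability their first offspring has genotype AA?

1/3

George is polled so carries A and received a from Jamal (aa), so George is Aa.
Dalia is polled so carries A and passed a to Hannah (aa), so Dalia is Aa.
Maria is a polled offspring of George (Aa) × Dalia (Aa), whose cross gives 1/4 AA : 1/2 Aa : 1/4 aa; conditioning on being polled, Maria is AA with probability 1/3, Aa with probability 2/3.
Marcus is polled so carries A and received a from Jamal (aa), so Marcus is Aa.
Summing over parental genotype combinations, P(offspring has genotype AA) = 1/3·1/2 + 2/3·1/4 = 1/3.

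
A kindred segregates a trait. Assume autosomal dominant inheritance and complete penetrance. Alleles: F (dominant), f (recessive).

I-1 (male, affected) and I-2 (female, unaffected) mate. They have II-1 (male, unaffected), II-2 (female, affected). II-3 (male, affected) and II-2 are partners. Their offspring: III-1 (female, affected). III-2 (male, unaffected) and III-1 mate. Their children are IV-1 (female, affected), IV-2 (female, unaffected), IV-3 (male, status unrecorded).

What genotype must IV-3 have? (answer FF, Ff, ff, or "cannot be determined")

IV-3's phenotype is unrecorded, and no parent or child forces a single allele at both positions; consistent genotype assignments exist with IV-3 as Ff or ff.

cannot be determined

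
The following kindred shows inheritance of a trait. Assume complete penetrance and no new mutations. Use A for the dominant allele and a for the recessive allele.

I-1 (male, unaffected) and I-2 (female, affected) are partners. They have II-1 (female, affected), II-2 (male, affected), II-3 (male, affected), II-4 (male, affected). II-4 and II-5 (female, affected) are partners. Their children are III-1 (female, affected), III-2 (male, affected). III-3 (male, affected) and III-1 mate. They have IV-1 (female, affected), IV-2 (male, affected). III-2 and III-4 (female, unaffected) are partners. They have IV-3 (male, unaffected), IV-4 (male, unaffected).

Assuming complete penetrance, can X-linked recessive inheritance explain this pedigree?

No

Under X-linked recessive, II-1 (affected, female) cannot arise from I-1 (unaffected) × I-2 (affected).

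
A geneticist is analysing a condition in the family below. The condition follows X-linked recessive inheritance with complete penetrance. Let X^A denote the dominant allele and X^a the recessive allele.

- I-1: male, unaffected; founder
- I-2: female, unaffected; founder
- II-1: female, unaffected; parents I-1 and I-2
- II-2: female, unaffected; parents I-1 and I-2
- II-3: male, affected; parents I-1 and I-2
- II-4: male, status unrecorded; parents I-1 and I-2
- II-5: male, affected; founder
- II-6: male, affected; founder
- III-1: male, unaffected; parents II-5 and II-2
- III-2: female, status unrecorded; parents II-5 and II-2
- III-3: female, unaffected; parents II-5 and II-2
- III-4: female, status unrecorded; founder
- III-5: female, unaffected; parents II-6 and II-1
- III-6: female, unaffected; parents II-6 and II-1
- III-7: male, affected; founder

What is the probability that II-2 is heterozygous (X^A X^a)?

I-1 is unaffected, so I-1 is X^A Y.
I-2 is unaffected so carries A and passed a to II-3 (X^a Y), so I-2 is X^A X^a.
Their cross gives offspring ratios 1/2 X^A X^A : 1/2 X^A X^a. Conditioning on II-2 being unaffected, P(X^A X^a) = 1/2 / 1 = 1/2 before taking II-2's own offspring into account.
II-5 is affected, so II-5 is X^a Y.
Now use II-2's offspring. Probability of each recorded status — unaffected son III-1: 1/2 if II-2 is X^A X^a, 1 if X^A X^A; unaffected daughter III-3: 1/2 if II-2 is X^A X^a, 1 if X^A X^A. (III-2: equally likely either way, so uninformative.)
Bayes: P(X^A X^a) = 1/2·1/4 / (1/2·1/4 + 1/2·1) = 1/5.

1/5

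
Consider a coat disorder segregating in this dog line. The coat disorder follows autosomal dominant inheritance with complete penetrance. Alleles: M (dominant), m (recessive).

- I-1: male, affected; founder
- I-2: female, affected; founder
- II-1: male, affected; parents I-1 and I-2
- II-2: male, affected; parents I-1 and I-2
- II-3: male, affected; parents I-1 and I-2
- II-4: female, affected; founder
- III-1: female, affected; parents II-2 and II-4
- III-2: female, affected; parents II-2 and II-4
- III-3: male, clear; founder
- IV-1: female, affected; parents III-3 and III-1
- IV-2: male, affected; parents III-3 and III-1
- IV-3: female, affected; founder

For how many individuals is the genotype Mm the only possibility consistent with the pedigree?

2

Obligate heterozygotes: IV-1 is affected so carries M and received m from III-3 (mm), so IV-1 is Mm; IV-2 is affected so carries M and received m from III-3 (mm), so IV-2 is Mm.
Every other individual is either homozygous by phenotype or has at least one consistent homozygous assignment, so the count is 2.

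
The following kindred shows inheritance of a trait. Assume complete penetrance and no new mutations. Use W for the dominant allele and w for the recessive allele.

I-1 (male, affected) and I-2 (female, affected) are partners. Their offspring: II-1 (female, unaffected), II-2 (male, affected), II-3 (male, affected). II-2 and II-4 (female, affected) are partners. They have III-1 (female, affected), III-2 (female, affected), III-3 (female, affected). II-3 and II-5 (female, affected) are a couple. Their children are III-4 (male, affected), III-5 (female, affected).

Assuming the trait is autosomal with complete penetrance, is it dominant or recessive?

I-1 and I-2 are both affected yet have an unaffected child II-1. Under a recessive model two affected parents are homozygous and every child would be affected, so the trait cannot be recessive.

dominant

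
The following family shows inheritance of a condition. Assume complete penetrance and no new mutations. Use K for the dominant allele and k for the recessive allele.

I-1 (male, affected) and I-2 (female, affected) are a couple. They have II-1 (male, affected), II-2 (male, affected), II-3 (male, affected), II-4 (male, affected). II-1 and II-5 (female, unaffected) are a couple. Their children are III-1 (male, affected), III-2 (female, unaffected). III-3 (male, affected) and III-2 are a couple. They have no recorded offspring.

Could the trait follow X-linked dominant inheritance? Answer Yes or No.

No

Under X-linked dominant, III-1 (affected, male) cannot arise from II-1 (affected) × II-5 (unaffected).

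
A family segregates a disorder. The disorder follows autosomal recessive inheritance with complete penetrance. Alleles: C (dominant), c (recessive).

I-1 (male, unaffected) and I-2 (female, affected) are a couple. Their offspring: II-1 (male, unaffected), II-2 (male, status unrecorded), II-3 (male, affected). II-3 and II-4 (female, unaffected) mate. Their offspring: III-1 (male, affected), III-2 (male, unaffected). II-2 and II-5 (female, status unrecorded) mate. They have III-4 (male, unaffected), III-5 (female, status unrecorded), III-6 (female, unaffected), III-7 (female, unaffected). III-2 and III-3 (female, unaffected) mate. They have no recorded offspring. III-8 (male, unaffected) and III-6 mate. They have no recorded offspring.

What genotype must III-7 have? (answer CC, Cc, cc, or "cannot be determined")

cannot be determined

III-7's phenotype allows CC or Cc, and no parent or child forces a single allele at both positions; consistent genotype assignments exist with III-7 as CC or Cc.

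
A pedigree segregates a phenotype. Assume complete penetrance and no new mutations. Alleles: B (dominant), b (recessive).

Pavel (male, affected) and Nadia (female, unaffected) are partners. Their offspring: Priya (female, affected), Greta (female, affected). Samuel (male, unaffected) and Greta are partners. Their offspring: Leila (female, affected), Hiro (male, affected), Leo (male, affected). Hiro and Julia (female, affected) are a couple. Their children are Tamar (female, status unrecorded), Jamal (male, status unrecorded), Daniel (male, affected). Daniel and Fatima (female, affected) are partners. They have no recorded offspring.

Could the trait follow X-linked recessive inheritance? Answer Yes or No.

No

Under X-linked recessive, Leila (affected, female) cannot arise from Samuel (unaffected) × Greta (affected).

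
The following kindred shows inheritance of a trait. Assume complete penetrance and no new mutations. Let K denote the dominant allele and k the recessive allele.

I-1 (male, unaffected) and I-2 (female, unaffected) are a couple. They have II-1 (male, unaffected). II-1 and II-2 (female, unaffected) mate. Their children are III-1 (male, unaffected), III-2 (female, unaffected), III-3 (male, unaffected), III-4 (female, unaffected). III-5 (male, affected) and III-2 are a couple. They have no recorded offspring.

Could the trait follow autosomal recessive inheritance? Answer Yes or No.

Yes

A consistent assignment under autosomal recessive exists: I-1 KK, I-2 KK, II-1 KK, II-2 KK, III-1 KK, III-2 KK, III-3 KK, III-4 KK, III-5 kk.
In this assignment every recorded phenotype matches its genotype and every non-founder's genotype is obtainable from its parents' genotypes, so the pedigree is consistent.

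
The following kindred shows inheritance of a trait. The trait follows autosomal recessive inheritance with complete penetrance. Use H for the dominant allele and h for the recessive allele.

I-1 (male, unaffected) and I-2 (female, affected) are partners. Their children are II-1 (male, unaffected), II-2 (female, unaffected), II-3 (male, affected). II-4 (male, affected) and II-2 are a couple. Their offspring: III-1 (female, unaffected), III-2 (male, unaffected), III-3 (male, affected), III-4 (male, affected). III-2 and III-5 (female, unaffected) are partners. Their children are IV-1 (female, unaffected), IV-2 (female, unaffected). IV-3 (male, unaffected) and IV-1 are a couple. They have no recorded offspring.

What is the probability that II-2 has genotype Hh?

1

II-2 is unaffected so carries H and received h from I-2 (hh), so II-2 is Hh, giving P(Hh) = 1.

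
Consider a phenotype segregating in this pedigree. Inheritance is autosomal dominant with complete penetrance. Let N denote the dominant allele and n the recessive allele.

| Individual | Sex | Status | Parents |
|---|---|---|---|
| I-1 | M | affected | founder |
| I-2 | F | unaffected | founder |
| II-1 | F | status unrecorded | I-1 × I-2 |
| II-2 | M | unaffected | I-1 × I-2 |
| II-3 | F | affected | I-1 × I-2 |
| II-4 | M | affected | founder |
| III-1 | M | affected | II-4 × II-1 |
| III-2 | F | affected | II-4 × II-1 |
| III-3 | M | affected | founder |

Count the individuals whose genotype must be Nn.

2

Obligate heterozygotes: I-1 is affected so carries N and passed n to II-2 (nn), so I-1 is Nn; II-3 is affected so carries N and received n from I-2 (nn), so II-3 is Nn.
Every other individual is either homozygous by phenotype or has at least one consistent homozygous assignment, so the count is 2.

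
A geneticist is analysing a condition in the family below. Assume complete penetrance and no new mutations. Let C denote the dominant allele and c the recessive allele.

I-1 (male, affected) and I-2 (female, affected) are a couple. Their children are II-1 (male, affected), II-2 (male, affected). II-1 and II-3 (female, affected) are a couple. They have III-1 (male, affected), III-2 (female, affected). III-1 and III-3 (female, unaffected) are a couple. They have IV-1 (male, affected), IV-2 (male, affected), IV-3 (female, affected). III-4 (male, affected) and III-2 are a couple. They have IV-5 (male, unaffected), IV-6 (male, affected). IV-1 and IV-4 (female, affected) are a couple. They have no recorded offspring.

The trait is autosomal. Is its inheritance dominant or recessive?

dominant

III-4 and III-2 are both affected yet have an unaffected child IV-5. Under a recessive model two affected parents are homozygous and every child would be affected, so the trait cannot be recessive.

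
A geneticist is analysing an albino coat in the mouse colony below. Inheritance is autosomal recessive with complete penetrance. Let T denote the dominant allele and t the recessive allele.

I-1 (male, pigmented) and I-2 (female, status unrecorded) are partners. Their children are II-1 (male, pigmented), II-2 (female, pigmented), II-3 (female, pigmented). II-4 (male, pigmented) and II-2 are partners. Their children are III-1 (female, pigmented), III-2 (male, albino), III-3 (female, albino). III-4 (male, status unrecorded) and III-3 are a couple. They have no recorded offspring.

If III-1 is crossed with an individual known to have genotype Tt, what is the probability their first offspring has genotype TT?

1/3

II-4 is pigmented so carries T and passed t to III-2 (tt), so II-4 is Tt.
II-2 is pigmented so carries T and passed t to III-2 (tt), so II-2 is Tt.
III-1 is a pigmented offspring of II-4 (Tt) × II-2 (Tt), whose cross gives 1/4 TT : 1/2 Tt : 1/4 tt; conditioning on being pigmented, III-1 is TT with probability 1/3, Tt with probability 2/3.
Summing over parental genotype combinations, P(offspring has genotype TT) = 1/3·1/2 + 2/3·1/4 = 1/3.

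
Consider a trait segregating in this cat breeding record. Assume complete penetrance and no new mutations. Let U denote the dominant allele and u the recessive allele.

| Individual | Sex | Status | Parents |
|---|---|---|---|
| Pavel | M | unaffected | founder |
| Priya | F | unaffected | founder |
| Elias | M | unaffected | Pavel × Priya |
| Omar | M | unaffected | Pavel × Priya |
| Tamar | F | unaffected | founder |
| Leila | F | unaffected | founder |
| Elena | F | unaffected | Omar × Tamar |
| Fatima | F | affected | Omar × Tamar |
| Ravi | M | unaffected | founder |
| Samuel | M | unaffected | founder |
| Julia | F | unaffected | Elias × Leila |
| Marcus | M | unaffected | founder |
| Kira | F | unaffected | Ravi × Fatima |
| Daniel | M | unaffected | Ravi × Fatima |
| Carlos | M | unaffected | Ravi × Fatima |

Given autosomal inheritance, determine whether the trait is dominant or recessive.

Omar and Tamar are both unaffected yet have an affected child Fatima. Under dominance, an affected child requires at least one affected parent, so the trait cannot be dominant.

recessive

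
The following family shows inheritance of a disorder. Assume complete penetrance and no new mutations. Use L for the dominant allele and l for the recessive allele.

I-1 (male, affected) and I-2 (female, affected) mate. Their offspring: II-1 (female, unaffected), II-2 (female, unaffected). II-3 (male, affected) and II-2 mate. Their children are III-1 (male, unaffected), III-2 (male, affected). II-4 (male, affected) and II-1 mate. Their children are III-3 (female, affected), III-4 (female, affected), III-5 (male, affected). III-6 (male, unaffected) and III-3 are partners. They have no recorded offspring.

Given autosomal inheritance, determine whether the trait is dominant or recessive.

I-1 and I-2 are both affected yet have an unaffected child II-1. Under a recessive model two affected parents are homozygous and every child would be affected, so the trait cannot be recessive.

dominant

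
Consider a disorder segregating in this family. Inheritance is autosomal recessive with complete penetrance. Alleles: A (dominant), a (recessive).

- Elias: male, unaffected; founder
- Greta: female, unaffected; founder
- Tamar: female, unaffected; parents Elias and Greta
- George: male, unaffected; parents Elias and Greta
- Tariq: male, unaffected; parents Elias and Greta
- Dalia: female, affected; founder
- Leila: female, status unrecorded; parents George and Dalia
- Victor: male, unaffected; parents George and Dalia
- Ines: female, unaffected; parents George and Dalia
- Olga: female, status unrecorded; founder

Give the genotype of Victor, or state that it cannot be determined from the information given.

Aa

From phenotype alone, Victor is AA or Aa.
Victor is unaffected so carries A and received a from Dalia (aa), so Victor is Aa.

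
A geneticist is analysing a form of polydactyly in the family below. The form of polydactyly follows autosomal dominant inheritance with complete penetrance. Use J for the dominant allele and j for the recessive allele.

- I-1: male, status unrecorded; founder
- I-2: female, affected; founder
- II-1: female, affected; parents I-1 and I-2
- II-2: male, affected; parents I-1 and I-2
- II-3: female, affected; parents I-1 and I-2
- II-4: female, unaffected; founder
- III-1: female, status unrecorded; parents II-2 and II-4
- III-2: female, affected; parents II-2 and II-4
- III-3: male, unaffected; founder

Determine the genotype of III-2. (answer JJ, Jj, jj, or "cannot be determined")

From phenotype alone, III-2 is JJ or Jj.
III-2 is affected so carries J and received j from II-4 (jj), so III-2 is Jj.

Jj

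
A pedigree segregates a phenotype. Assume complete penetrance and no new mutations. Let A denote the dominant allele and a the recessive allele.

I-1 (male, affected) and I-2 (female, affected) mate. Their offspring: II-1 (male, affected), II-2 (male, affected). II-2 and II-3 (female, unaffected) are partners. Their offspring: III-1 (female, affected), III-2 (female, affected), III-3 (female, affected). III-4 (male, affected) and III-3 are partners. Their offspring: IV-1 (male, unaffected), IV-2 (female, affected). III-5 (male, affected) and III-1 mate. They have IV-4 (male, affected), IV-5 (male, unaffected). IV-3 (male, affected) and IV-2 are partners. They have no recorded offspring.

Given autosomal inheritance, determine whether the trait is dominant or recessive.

dominant

III-4 and III-3 are both affected yet have an unaffected child IV-1. Under a recessive model two affected parents are homozygous and every child would be affected, so the trait cannot be recessive.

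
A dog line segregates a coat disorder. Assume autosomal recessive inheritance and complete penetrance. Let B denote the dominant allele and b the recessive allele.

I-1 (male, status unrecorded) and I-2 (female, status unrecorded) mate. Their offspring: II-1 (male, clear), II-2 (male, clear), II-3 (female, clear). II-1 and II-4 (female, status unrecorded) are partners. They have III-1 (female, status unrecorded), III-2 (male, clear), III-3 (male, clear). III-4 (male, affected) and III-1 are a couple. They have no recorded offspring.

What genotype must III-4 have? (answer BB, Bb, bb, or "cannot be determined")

III-4 is affected, so III-4 is bb.

bb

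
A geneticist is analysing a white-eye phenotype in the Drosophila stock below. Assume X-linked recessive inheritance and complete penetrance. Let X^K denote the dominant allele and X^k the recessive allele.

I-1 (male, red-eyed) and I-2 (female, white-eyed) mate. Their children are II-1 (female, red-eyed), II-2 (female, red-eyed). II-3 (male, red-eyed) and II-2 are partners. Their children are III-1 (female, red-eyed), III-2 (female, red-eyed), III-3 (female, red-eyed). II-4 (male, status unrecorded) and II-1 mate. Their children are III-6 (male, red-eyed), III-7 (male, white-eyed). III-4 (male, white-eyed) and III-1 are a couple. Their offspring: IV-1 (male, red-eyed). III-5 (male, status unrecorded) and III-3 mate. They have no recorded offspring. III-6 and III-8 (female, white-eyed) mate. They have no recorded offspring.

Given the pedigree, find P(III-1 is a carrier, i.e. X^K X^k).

II-3 is red-eyed, so II-3 is X^K Y.
II-2 is red-eyed so carries K and received k from I-2 (X^k X^k), so II-2 is X^K X^k.
Their cross gives offspring ratios 1/2 X^K X^K : 1/2 X^K X^k. Conditioning on III-1 being red-eyed, P(X^K X^k) = 1/2 / 1 = 1/2 before taking III-1's own offspring into account.
III-4 is white-eyed, so III-4 is X^k Y.
Now use III-1's offspring. Probability of each recorded status — red-eyed son IV-1: 1/2 if III-1 is X^K X^k, 1 if X^K X^K.
Bayes: P(X^K X^k) = 1/2·1/2 / (1/2·1/2 + 1/2·1) = 1/3.

1/3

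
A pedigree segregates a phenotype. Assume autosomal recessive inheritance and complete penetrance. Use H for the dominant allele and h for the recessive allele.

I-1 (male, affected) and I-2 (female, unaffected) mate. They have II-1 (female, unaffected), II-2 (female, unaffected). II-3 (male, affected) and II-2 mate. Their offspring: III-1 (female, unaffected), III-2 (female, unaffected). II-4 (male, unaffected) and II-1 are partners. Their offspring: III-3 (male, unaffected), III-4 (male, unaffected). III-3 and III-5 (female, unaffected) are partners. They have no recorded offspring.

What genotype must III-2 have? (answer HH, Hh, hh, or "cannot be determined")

Hh

From phenotype alone, III-2 is HH or Hh.
III-2 is unaffected so carries H and received h from II-3 (hh), so III-2 is Hh.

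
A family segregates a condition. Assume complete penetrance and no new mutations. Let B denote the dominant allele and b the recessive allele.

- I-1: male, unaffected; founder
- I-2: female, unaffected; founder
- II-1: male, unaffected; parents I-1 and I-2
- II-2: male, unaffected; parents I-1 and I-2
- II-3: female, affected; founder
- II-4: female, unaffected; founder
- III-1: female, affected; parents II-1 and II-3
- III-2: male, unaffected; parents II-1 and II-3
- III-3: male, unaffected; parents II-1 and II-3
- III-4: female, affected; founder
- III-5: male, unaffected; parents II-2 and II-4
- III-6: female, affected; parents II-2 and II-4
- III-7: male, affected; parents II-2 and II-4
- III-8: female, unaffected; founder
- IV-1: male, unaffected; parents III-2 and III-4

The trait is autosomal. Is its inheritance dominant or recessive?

II-2 and II-4 are both unaffected yet have an affected child III-6. Under dominance, an affected child requires at least one affected parent, so the trait cannot be dominant.

recessive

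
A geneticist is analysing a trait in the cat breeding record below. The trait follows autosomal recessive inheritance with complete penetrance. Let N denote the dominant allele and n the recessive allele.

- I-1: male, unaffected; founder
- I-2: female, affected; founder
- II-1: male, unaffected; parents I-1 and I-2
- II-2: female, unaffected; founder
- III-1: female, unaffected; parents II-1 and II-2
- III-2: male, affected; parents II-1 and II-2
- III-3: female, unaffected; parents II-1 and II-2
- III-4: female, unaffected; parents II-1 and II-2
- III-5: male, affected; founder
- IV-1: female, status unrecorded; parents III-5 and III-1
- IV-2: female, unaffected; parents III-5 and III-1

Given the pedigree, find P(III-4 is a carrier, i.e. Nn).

2/3

II-1 is unaffected so carries N and received n from I-2 (nn), so II-1 is Nn.
II-2 is unaffected so carries N and passed n to III-2 (nn), so II-2 is Nn.
Their cross gives offspring ratios 1/4 NN : 1/2 Nn : 1/4 nn. Conditioning on III-4 being unaffected, P(Nn) = 1/2 / 3/4 = 2/3.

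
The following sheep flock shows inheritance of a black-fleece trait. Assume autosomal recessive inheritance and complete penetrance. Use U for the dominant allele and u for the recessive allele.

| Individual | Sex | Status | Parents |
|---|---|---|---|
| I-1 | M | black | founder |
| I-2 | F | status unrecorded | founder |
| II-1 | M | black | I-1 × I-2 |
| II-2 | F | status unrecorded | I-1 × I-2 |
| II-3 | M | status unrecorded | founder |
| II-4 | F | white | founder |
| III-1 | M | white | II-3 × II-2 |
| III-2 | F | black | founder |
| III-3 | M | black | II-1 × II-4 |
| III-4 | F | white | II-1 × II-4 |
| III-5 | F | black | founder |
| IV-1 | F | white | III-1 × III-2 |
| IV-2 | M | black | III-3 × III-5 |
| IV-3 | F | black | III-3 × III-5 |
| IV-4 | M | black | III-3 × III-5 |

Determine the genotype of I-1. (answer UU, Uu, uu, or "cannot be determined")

uu

I-1 is black, so I-1 is uu.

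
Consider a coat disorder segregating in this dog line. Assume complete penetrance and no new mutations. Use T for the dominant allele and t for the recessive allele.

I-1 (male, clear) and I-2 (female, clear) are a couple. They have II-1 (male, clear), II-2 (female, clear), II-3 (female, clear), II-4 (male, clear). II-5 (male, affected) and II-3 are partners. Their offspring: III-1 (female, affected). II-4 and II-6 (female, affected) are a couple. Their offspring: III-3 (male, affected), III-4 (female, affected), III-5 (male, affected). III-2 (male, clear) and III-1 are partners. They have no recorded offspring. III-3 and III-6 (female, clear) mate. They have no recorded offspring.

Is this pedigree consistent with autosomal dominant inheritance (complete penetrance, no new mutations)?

A consistent assignment under autosomal dominant exists: I-1 tt, I-2 tt, II-1 tt, II-2 tt, II-3 tt, II-4 tt, II-5 TT, II-6 TT, III-1 Tt, III-2 tt, III-3 Tt, III-4 Tt, III-5 Tt, III-6 tt.
In this assignment every recorded phenotype matches its genotype and every non-founder's genotype is obtainable from its parents' genotypes, so the pedigree is consistent.

Yes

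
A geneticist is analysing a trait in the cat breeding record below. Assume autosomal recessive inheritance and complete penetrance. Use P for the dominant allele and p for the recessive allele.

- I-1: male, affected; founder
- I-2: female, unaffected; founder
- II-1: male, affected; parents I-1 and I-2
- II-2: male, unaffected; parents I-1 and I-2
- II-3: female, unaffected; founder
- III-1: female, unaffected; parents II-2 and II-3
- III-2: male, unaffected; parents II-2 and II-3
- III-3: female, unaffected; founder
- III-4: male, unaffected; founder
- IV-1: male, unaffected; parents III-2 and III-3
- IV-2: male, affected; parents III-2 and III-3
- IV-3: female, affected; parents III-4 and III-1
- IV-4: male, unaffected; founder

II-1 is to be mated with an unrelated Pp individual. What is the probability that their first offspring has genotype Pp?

II-1 is affected, so II-1 is pp.
The cross gives 1/2 Pp : 1/2 pp, so P(offspring has genotype Pp) = 1/2.

1/2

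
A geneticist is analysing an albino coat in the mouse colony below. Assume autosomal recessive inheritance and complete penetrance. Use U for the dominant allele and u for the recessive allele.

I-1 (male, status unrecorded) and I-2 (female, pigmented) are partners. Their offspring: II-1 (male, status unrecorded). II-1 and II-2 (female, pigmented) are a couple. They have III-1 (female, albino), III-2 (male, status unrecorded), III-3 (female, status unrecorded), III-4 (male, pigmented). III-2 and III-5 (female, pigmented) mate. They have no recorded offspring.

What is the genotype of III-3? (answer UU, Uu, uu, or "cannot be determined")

III-3's phenotype is unrecorded, and no parent or child forces a single allele at both positions; consistent genotype assignments exist with III-3 as UU or Uu or uu.

cannot be determined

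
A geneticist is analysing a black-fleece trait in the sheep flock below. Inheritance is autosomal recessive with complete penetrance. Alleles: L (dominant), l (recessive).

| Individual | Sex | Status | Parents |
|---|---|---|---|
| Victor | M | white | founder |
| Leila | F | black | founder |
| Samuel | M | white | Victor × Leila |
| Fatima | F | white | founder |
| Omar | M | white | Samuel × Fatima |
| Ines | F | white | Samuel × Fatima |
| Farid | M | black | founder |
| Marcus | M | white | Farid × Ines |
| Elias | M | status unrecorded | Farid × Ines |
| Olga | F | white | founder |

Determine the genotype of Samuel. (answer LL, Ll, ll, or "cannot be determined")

From phenotype alone, Samuel is LL or Ll.
Samuel is white so carries L and received l from Leila (ll), so Samuel is Ll.

Ll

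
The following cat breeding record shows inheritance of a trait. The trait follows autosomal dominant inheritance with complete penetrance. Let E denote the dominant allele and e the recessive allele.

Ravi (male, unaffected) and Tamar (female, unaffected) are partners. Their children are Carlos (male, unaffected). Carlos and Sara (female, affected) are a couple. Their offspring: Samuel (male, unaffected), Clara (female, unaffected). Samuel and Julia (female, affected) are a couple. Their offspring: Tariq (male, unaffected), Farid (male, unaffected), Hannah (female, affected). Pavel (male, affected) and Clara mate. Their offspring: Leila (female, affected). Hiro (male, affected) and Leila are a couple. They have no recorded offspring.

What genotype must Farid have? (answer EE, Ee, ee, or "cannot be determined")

Farid is unaffected, so Farid is ee.

ee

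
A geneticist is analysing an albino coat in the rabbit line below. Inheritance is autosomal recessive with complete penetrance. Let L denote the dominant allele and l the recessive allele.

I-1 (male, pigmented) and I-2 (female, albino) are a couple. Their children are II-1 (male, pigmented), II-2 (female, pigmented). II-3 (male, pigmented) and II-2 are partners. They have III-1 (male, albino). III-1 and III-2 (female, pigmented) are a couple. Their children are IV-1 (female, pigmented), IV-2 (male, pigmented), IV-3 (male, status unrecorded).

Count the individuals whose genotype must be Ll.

Obligate heterozygotes: II-1 is pigmented so carries L and received l from I-2 (ll), so II-1 is Ll; II-2 is pigmented so carries L and received l from I-2 (ll), so II-2 is Ll; II-3 is pigmented so carries L and passed l to III-1 (ll), so II-3 is Ll; IV-1 is pigmented so carries L and received l from III-1 (ll), so IV-1 is Ll; IV-2 is pigmented so carries L and received l from III-1 (ll), so IV-2 is Ll.
Every other individual is either homozygous by phenotype or has at least one consistent homozygous assignment, so the count is 5.

5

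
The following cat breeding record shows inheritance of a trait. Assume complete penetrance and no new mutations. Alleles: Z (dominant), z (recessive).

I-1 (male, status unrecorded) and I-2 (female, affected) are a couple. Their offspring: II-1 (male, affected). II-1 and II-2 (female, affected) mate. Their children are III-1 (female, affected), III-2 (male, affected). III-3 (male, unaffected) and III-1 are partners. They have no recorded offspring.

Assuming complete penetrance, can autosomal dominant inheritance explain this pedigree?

A consistent assignment under autosomal dominant exists: I-1 ZZ, I-2 ZZ, II-1 ZZ, II-2 ZZ, III-1 ZZ, III-2 ZZ, III-3 zz.
In this assignment every recorded phenotype matches its genotype and every non-founder's genotype is obtainable from its parents' genotypes, so the pedigree is consistent.

Yes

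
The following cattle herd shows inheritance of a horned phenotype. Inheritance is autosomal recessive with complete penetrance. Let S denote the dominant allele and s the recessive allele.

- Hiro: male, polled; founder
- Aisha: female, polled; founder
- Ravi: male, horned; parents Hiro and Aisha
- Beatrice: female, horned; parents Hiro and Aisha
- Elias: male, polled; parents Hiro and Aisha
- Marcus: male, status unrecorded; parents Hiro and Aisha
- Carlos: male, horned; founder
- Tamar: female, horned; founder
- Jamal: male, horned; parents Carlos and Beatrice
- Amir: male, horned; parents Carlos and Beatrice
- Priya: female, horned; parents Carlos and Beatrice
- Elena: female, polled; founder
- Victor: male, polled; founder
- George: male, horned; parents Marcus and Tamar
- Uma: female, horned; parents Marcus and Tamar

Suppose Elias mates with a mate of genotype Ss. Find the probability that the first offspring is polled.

5/6

Hiro is polled so carries S and passed s to Ravi (ss), so Hiro is Ss.
Aisha is polled so carries S and passed s to Ravi (ss), so Aisha is Ss.
Elias is a polled offspring of Hiro (Ss) × Aisha (Ss), whose cross gives 1/4 SS : 1/2 Ss : 1/4 ss; conditioning on being polled, Elias is SS with probability 1/3, Ss with probability 2/3.
Summing over parental genotype combinations, P(offspring is polled) = 1/3·1 + 2/3·3/4 = 5/6.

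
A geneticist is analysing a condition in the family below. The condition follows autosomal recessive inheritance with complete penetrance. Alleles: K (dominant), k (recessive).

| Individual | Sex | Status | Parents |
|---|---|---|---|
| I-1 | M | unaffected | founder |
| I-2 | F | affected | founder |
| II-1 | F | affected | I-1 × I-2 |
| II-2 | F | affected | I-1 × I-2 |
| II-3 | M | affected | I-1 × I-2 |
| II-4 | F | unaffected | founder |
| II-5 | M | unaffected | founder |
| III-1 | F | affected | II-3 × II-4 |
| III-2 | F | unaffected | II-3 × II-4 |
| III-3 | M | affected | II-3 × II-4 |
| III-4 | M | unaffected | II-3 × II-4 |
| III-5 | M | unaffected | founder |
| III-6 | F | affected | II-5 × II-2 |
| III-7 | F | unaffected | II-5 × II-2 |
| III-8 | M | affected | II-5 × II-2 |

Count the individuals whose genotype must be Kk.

Obligate heterozygotes: I-1 is unaffected so carries K and passed k to II-1 (kk), so I-1 is Kk; II-4 is unaffected so carries K and passed k to III-1 (kk), so II-4 is Kk; II-5 is unaffected so carries K and passed k to III-6 (kk), so II-5 is Kk; III-2 is unaffected so carries K and received k from II-3 (kk), so III-2 is Kk; III-4 is unaffected so carries K and received k from II-3 (kk), so III-4 is Kk; III-7 is unaffected so carries K and received k from II-2 (kk), so III-7 is Kk.
Every other individual is either homozygous by phenotype or has at least one consistent homozygous assignment, so the count is 6.

6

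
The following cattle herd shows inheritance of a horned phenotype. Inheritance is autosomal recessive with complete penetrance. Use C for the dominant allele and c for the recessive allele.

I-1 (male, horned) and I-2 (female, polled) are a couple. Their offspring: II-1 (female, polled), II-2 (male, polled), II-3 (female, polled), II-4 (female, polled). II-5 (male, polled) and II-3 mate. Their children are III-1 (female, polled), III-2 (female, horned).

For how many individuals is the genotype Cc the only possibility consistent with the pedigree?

5

Obligate heterozygotes: II-1 is polled so carries C and received c from I-1 (cc), so II-1 is Cc; II-2 is polled so carries C and received c from I-1 (cc), so II-2 is Cc; II-3 is polled so carries C and received c from I-1 (cc), so II-3 is Cc; II-4 is polled so carries C and received c from I-1 (cc), so II-4 is Cc; II-5 is polled so carries C and passed c to III-2 (cc), so II-5 is Cc.
Every other individual is either homozygous by phenotype or has at least one consistent homozygous assignment, so the count is 5.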